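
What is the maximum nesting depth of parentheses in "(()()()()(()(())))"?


Input: "(()()()()(()(())))"
Tracking depth:
  Position 0 '(': depth becomes 1
  Position 1 '(': depth becomes 2
  Position 2 ')': depth becomes 1
  Position 3 '(': depth becomes 2
  Position 4 ')': depth becomes 1
  Position 5 '(': depth becomes 2
  Position 6 ')': depth becomes 1
  Position 7 '(': depth becomes 2
  Position 8 ')': depth becomes 1
  Position 9 '(': depth becomes 2
  Position 10 '(': depth becomes 3
  Position 11 ')': depth becomes 2
  Position 12 '(': depth becomes 3
  Position 13 '(': depth becomes 4
  Position 14 ')': depth becomes 3
  Position 15 ')': depth becomes 2
  Position 16 ')': depth becomes 1
  Position 17 ')': depth becomes 0
Maximum depth reached: 4

4


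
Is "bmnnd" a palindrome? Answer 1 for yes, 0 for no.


Input: bmnnd
Reversed: dnnmb
  Compare pos 0 ('b') with pos 4 ('d'): MISMATCH
  Compare pos 1 ('m') with pos 3 ('n'): MISMATCH
Result: not a palindrome

0


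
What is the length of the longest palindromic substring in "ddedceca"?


Input: "ddedceca"
Checking substrings for palindromes:
  [1:4] "ded" (len 3) => palindrome
  [4:7] "cec" (len 3) => palindrome
  [0:2] "dd" (len 2) => palindrome
Longest palindromic substring: "ded" with length 3

3


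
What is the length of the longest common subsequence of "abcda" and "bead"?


LCS of "abcda" and "bead"
DP table:
           b    e    a    d
      0    0    0    0    0
  a   0    0    0    1    1
  b   0    1    1    1    1
  c   0    1    1    1    1
  d   0    1    1    1    2
  a   0    1    1    2    2
LCS length = dp[5][4] = 2

2


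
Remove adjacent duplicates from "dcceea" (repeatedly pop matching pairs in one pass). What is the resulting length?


Input: dcceea
Stack-based adjacent duplicate removal:
  Read 'd': push. Stack: d
  Read 'c': push. Stack: dc
  Read 'c': matches stack top 'c' => pop. Stack: d
  Read 'e': push. Stack: de
  Read 'e': matches stack top 'e' => pop. Stack: d
  Read 'a': push. Stack: da
Final stack: "da" (length 2)

2


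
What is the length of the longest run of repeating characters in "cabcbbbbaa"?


Input: "cabcbbbbaa"
Scanning for longest run:
  Position 1 ('a'): new char, reset run to 1
  Position 2 ('b'): new char, reset run to 1
  Position 3 ('c'): new char, reset run to 1
  Position 4 ('b'): new char, reset run to 1
  Position 5 ('b'): continues run of 'b', length=2
  Position 6 ('b'): continues run of 'b', length=3
  Position 7 ('b'): continues run of 'b', length=4
  Position 8 ('a'): new char, reset run to 1
  Position 9 ('a'): continues run of 'a', length=2
Longest run: 'b' with length 4

4


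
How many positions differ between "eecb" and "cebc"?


Comparing "eecb" and "cebc" position by position:
  Position 0: 'e' vs 'c' => DIFFER
  Position 1: 'e' vs 'e' => same
  Position 2: 'c' vs 'b' => DIFFER
  Position 3: 'b' vs 'c' => DIFFER
Positions that differ: 3

3


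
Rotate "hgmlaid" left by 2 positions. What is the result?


Input: "hgmlaid", rotate left by 2
First 2 characters: "hg"
Remaining characters: "mlaid"
Concatenate remaining + first: "mlaid" + "hg" = "mlaidhg"

mlaidhg


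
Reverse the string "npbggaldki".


Input: npbggaldki
Reading characters right to left:
  Position 9: 'i'
  Position 8: 'k'
  Position 7: 'd'
  Position 6: 'l'
  Position 5: 'a'
  Position 4: 'g'
  Position 3: 'g'
  Position 2: 'b'
  Position 1: 'p'
  Position 0: 'n'
Reversed: ikdlaggbpn

ikdlaggbpn


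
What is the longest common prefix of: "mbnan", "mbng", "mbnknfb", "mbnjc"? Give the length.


Words: mbnan, mbng, mbnknfb, mbnjc
  Position 0: all 'm' => match
  Position 1: all 'b' => match
  Position 2: all 'n' => match
  Position 3: ('a', 'g', 'k', 'j') => mismatch, stop
LCP = "mbn" (length 3)

3


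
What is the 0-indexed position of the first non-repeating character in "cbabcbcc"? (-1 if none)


Input: cbabcbcc
Character frequencies:
  'a': 1
  'b': 3
  'c': 4
Scanning left to right for freq == 1:
  Position 0 ('c'): freq=4, skip
  Position 1 ('b'): freq=3, skip
  Position 2 ('a'): unique! => answer = 2

2


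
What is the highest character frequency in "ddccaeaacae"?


Input: ddccaeaacae
Character counts:
  'a': 4
  'c': 3
  'd': 2
  'e': 2
Maximum frequency: 4

4


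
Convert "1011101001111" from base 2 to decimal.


Input: "1011101001111" in base 2
Positional expansion:
  Digit '1' (value 1) x 2^12 = 4096
  Digit '0' (value 0) x 2^11 = 0
  Digit '1' (value 1) x 2^10 = 1024
  Digit '1' (value 1) x 2^9 = 512
  Digit '1' (value 1) x 2^8 = 256
  Digit '0' (value 0) x 2^7 = 0
  Digit '1' (value 1) x 2^6 = 64
  Digit '0' (value 0) x 2^5 = 0
  Digit '0' (value 0) x 2^4 = 0
  Digit '1' (value 1) x 2^3 = 8
  Digit '1' (value 1) x 2^2 = 4
  Digit '1' (value 1) x 2^1 = 2
  Digit '1' (value 1) x 2^0 = 1
Sum = 5967

5967


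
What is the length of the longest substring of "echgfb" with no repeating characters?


Input: "echgfb"
Sliding window (track last position of each char):
  Position 0 ('e'): window [0,0] length 1 -- new best
  Position 1 ('c'): window [0,1] length 2 -- new best
  Position 2 ('h'): window [0,2] length 3 -- new best
  Position 3 ('g'): window [0,3] length 4 -- new best
  Position 4 ('f'): window [0,4] length 5 -- new best
  Position 5 ('b'): window [0,5] length 6 -- new best
Longest substring with no repeats: "echgfb" with length 6

6


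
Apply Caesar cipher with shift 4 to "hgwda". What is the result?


Caesar cipher: shift "hgwda" by 4
  'h' (pos 7) + 4 = pos 11 = 'l'
  'g' (pos 6) + 4 = pos 10 = 'k'
  'w' (pos 22) + 4 = pos 0 = 'a'
  'd' (pos 3) + 4 = pos 7 = 'h'
  'a' (pos 0) + 4 = pos 4 = 'e'
Result: lkahe

lkahe


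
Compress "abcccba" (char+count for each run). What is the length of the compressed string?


Input: abcccba
Runs:
  'a' x 1 => "a1"
  'b' x 1 => "b1"
  'c' x 3 => "c3"
  'b' x 1 => "b1"
  'a' x 1 => "a1"
Compressed: "a1b1c3b1a1"
Compressed length: 10

10


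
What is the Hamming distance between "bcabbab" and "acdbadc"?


Comparing "bcabbab" and "acdbadc" position by position:
  Position 0: 'b' vs 'a' => differ
  Position 1: 'c' vs 'c' => same
  Position 2: 'a' vs 'd' => differ
  Position 3: 'b' vs 'b' => same
  Position 4: 'b' vs 'a' => differ
  Position 5: 'a' vs 'd' => differ
  Position 6: 'b' vs 'c' => differ
Total differences (Hamming distance): 5

5


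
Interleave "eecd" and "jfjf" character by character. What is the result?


Interleaving "eecd" and "jfjf":
  Position 0: 'e' from first, 'j' from second => "ej"
  Position 1: 'e' from first, 'f' from second => "ef"
  Position 2: 'c' from first, 'j' from second => "cj"
  Position 3: 'd' from first, 'f' from second => "df"
Result: ejefcjdf

ejefcjdf


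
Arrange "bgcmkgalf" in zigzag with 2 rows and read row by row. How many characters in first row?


Zigzag "bgcmkgalf" into 2 rows:
Placing characters:
  'b' => row 0
  'g' => row 1
  'c' => row 0
  'm' => row 1
  'k' => row 0
  'g' => row 1
  'a' => row 0
  'l' => row 1
  'f' => row 0
Rows:
  Row 0: "bckaf"
  Row 1: "gmgl"
First row length: 5

5


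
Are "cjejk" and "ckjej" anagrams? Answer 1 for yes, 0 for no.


Strings: "cjejk", "ckjej"
Sorted first:  cejjk
Sorted second: cejjk
Sorted forms match => anagrams

1


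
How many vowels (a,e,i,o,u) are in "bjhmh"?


Input: bjhmh
Checking each character:
  'b' at position 0: consonant
  'j' at position 1: consonant
  'h' at position 2: consonant
  'm' at position 3: consonant
  'h' at position 4: consonant
Total vowels: 0

0


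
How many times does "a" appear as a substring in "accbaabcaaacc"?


Searching for "a" in "accbaabcaaacc"
Scanning each position:
  Position 0: "a" => MATCH
  Position 1: "c" => no
  Position 2: "c" => no
  Position 3: "b" => no
  Position 4: "a" => MATCH
  Position 5: "a" => MATCH
  Position 6: "b" => no
  Position 7: "c" => no
  Position 8: "a" => MATCH
  Position 9: "a" => MATCH
  Position 10: "a" => MATCH
  Position 11: "c" => no
  Position 12: "c" => no
Total occurrences: 6

6


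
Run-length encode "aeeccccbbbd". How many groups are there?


Input: aeeccccbbbd
Scanning for consecutive runs:
  Group 1: 'a' x 1 (positions 0-0)
  Group 2: 'e' x 2 (positions 1-2)
  Group 3: 'c' x 4 (positions 3-6)
  Group 4: 'b' x 3 (positions 7-9)
  Group 5: 'd' x 1 (positions 10-10)
Total groups: 5

5


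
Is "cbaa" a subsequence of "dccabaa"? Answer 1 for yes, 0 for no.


Check if "cbaa" is a subsequence of "dccabaa"
Greedy scan:
  Position 0 ('d'): no match needed
  Position 1 ('c'): matches sub[0] = 'c'
  Position 2 ('c'): no match needed
  Position 3 ('a'): no match needed
  Position 4 ('b'): matches sub[1] = 'b'
  Position 5 ('a'): matches sub[2] = 'a'
  Position 6 ('a'): matches sub[3] = 'a'
All 4 characters matched => is a subsequence

1


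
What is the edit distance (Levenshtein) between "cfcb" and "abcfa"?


Computing edit distance: "cfcb" -> "abcfa"
DP table:
           a    b    c    f    a
      0    1    2    3    4    5
  c   1    1    2    2    3    4
  f   2    2    2    3    2    3
  c   3    3    3    2    3    3
  b   4    4    3    3    3    4
Edit distance = dp[4][5] = 4

4


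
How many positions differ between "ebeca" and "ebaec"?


Comparing "ebeca" and "ebaec" position by position:
  Position 0: 'e' vs 'e' => same
  Position 1: 'b' vs 'b' => same
  Position 2: 'e' vs 'a' => DIFFER
  Position 3: 'c' vs 'e' => DIFFER
  Position 4: 'a' vs 'c' => DIFFER
Positions that differ: 3

3


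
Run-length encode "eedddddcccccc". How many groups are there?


Input: eedddddcccccc
Scanning for consecutive runs:
  Group 1: 'e' x 2 (positions 0-1)
  Group 2: 'd' x 5 (positions 2-6)
  Group 3: 'c' x 6 (positions 7-12)
Total groups: 3

3


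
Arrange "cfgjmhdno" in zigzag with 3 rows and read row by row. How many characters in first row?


Zigzag "cfgjmhdno" into 3 rows:
Placing characters:
  'c' => row 0
  'f' => row 1
  'g' => row 2
  'j' => row 1
  'm' => row 0
  'h' => row 1
  'd' => row 2
  'n' => row 1
  'o' => row 0
Rows:
  Row 0: "cmo"
  Row 1: "fjhn"
  Row 2: "gd"
First row length: 3

3


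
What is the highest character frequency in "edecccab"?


Input: edecccab
Character counts:
  'a': 1
  'b': 1
  'c': 3
  'd': 1
  'e': 2
Maximum frequency: 3

3


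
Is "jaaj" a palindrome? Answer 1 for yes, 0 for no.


Input: jaaj
Reversed: jaaj
  Compare pos 0 ('j') with pos 3 ('j'): match
  Compare pos 1 ('a') with pos 2 ('a'): match
Result: palindrome

1


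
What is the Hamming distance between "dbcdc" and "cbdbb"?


Comparing "dbcdc" and "cbdbb" position by position:
  Position 0: 'd' vs 'c' => differ
  Position 1: 'b' vs 'b' => same
  Position 2: 'c' vs 'd' => differ
  Position 3: 'd' vs 'b' => differ
  Position 4: 'c' vs 'b' => differ
Total differences (Hamming distance): 4

4


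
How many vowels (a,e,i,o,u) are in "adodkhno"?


Input: adodkhno
Checking each character:
  'a' at position 0: vowel (running total: 1)
  'd' at position 1: consonant
  'o' at position 2: vowel (running total: 2)
  'd' at position 3: consonant
  'k' at position 4: consonant
  'h' at position 5: consonant
  'n' at position 6: consonant
  'o' at position 7: vowel (running total: 3)
Total vowels: 3

3


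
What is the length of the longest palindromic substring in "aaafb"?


Input: "aaafb"
Checking substrings for palindromes:
  [0:3] "aaa" (len 3) => palindrome
  [0:2] "aa" (len 2) => palindrome
  [1:3] "aa" (len 2) => palindrome
Longest palindromic substring: "aaa" with length 3

3


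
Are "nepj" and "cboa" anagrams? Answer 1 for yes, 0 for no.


Strings: "nepj", "cboa"
Sorted first:  ejnp
Sorted second: abco
Differ at position 0: 'e' vs 'a' => not anagrams

0


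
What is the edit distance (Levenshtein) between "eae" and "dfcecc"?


Computing edit distance: "eae" -> "dfcecc"
DP table:
           d    f    c    e    c    c
      0    1    2    3    4    5    6
  e   1    1    2    3    3    4    5
  a   2    2    2    3    4    4    5
  e   3    3    3    3    3    4    5
Edit distance = dp[3][6] = 5

5


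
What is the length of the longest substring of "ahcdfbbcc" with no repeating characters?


Input: "ahcdfbbcc"
Sliding window (track last position of each char):
  Position 0 ('a'): window [0,0] length 1 -- new best
  Position 1 ('h'): window [0,1] length 2 -- new best
  Position 2 ('c'): window [0,2] length 3 -- new best
  Position 3 ('d'): window [0,3] length 4 -- new best
  Position 4 ('f'): window [0,4] length 5 -- new best
  Position 5 ('b'): window [0,5] length 6 -- new best
  Position 6 ('b'): repeat (last at 5), move window start to 6
  Position 6 ('b'): window [6,6] length 1
  Position 7 ('c'): window [6,7] length 2
  Position 8 ('c'): repeat (last at 7), move window start to 8
  Position 8 ('c'): window [8,8] length 1
Longest substring with no repeats: "ahcdfb" with length 6

6


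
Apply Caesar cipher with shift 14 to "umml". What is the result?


Caesar cipher: shift "umml" by 14
  'u' (pos 20) + 14 = pos 8 = 'i'
  'm' (pos 12) + 14 = pos 0 = 'a'
  'm' (pos 12) + 14 = pos 0 = 'a'
  'l' (pos 11) + 14 = pos 25 = 'z'
Result: iaaz

iaaz


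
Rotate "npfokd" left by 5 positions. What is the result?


Input: "npfokd", rotate left by 5
First 5 characters: "npfok"
Remaining characters: "d"
Concatenate remaining + first: "d" + "npfok" = "dnpfok"

dnpfok


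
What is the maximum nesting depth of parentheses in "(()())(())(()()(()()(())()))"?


Input: "(()())(())(()()(()()(())()))"
Tracking depth:
  Position 0 '(': depth becomes 1
  Position 1 '(': depth becomes 2
  Position 2 ')': depth becomes 1
  Position 3 '(': depth becomes 2
  Position 4 ')': depth becomes 1
  Position 5 ')': depth becomes 0
  Position 6 '(': depth becomes 1
  Position 7 '(': depth becomes 2
  Position 8 ')': depth becomes 1
  Position 9 ')': depth becomes 0
  Position 10 '(': depth becomes 1
  Position 11 '(': depth becomes 2
  Position 12 ')': depth becomes 1
  Position 13 '(': depth becomes 2
  Position 14 ')': depth becomes 1
  Position 15 '(': depth becomes 2
  Position 16 '(': depth becomes 3
  Position 17 ')': depth becomes 2
  Position 18 '(': depth becomes 3
  Position 19 ')': depth becomes 2
  Position 20 '(': depth becomes 3
  Position 21 '(': depth becomes 4
  Position 22 ')': depth becomes 3
  Position 23 ')': depth becomes 2
  Position 24 '(': depth becomes 3
  Position 25 ')': depth becomes 2
  Position 26 ')': depth becomes 1
  Position 27 ')': depth becomes 0
Maximum depth reached: 4

4


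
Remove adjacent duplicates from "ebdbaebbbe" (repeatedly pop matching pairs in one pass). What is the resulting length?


Input: ebdbaebbbe
Stack-based adjacent duplicate removal:
  Read 'e': push. Stack: e
  Read 'b': push. Stack: eb
  Read 'd': push. Stack: ebd
  Read 'b': push. Stack: ebdb
  Read 'a': push. Stack: ebdba
  Read 'e': push. Stack: ebdbae
  Read 'b': push. Stack: ebdbaeb
  Read 'b': matches stack top 'b' => pop. Stack: ebdbae
  Read 'b': push. Stack: ebdbaeb
  Read 'e': push. Stack: ebdbaebe
Final stack: "ebdbaebe" (length 8)

8


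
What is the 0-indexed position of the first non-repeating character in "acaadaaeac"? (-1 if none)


Input: acaadaaeac
Character frequencies:
  'a': 6
  'c': 2
  'd': 1
  'e': 1
Scanning left to right for freq == 1:
  Position 0 ('a'): freq=6, skip
  Position 1 ('c'): freq=2, skip
  Position 2 ('a'): freq=6, skip
  Position 3 ('a'): freq=6, skip
  Position 4 ('d'): unique! => answer = 4

4


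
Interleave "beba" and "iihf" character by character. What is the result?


Interleaving "beba" and "iihf":
  Position 0: 'b' from first, 'i' from second => "bi"
  Position 1: 'e' from first, 'i' from second => "ei"
  Position 2: 'b' from first, 'h' from second => "bh"
  Position 3: 'a' from first, 'f' from second => "af"
Result: bieibhaf

bieibhaf


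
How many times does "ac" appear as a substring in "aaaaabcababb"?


Searching for "ac" in "aaaaabcababb"
Scanning each position:
  Position 0: "aa" => no
  Position 1: "aa" => no
  Position 2: "aa" => no
  Position 3: "aa" => no
  Position 4: "ab" => no
  Position 5: "bc" => no
  Position 6: "ca" => no
  Position 7: "ab" => no
  Position 8: "ba" => no
  Position 9: "ab" => no
  Position 10: "bb" => no
Total occurrences: 0

0


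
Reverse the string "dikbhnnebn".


Input: dikbhnnebn
Reading characters right to left:
  Position 9: 'n'
  Position 8: 'b'
  Position 7: 'e'
  Position 6: 'n'
  Position 5: 'n'
  Position 4: 'h'
  Position 3: 'b'
  Position 2: 'k'
  Position 1: 'i'
  Position 0: 'd'
Reversed: nbennhbkid

nbennhbkid


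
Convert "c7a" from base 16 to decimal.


Input: "c7a" in base 16
Positional expansion:
  Digit 'c' (value 12) x 16^2 = 3072
  Digit '7' (value 7) x 16^1 = 112
  Digit 'a' (value 10) x 16^0 = 10
Sum = 3194

3194


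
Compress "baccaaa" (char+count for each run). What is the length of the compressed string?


Input: baccaaa
Runs:
  'b' x 1 => "b1"
  'a' x 1 => "a1"
  'c' x 2 => "c2"
  'a' x 3 => "a3"
Compressed: "b1a1c2a3"
Compressed length: 8

8


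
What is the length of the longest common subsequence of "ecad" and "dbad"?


LCS of "ecad" and "dbad"
DP table:
           d    b    a    d
      0    0    0    0    0
  e   0    0    0    0    0
  c   0    0    0    0    0
  a   0    0    0    1    1
  d   0    1    1    1    2
LCS length = dp[4][4] = 2

2


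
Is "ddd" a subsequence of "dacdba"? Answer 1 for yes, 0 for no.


Check if "ddd" is a subsequence of "dacdba"
Greedy scan:
  Position 0 ('d'): matches sub[0] = 'd'
  Position 1 ('a'): no match needed
  Position 2 ('c'): no match needed
  Position 3 ('d'): matches sub[1] = 'd'
  Position 4 ('b'): no match needed
  Position 5 ('a'): no match needed
Only matched 2/3 characters => not a subsequence

0


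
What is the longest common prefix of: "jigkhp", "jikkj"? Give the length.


Words: jigkhp, jikkj
  Position 0: all 'j' => match
  Position 1: all 'i' => match
  Position 2: ('g', 'k') => mismatch, stop
LCP = "ji" (length 2)

2


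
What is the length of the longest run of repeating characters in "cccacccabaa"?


Input: "cccacccabaa"
Scanning for longest run:
  Position 1 ('c'): continues run of 'c', length=2
  Position 2 ('c'): continues run of 'c', length=3
  Position 3 ('a'): new char, reset run to 1
  Position 4 ('c'): new char, reset run to 1
  Position 5 ('c'): continues run of 'c', length=2
  Position 6 ('c'): continues run of 'c', length=3
  Position 7 ('a'): new char, reset run to 1
  Position 8 ('b'): new char, reset run to 1
  Position 9 ('a'): new char, reset run to 1
  Position 10 ('a'): continues run of 'a', length=2
Longest run: 'c' with length 3

3


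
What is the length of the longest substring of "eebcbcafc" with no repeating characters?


Input: "eebcbcafc"
Sliding window (track last position of each char):
  Position 0 ('e'): window [0,0] length 1 -- new best
  Position 1 ('e'): repeat (last at 0), move window start to 1
  Position 1 ('e'): window [1,1] length 1
  Position 2 ('b'): window [1,2] length 2 -- new best
  Position 3 ('c'): window [1,3] length 3 -- new best
  Position 4 ('b'): repeat (last at 2), move window start to 3
  Position 4 ('b'): window [3,4] length 2
  Position 5 ('c'): repeat (last at 3), move window start to 4
  Position 5 ('c'): window [4,5] length 2
  Position 6 ('a'): window [4,6] length 3
  Position 7 ('f'): window [4,7] length 4 -- new best
  Position 8 ('c'): repeat (last at 5), move window start to 6
  Position 8 ('c'): window [6,8] length 3
Longest substring with no repeats: "bcaf" with length 4

4


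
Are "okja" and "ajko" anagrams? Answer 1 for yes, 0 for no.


Strings: "okja", "ajko"
Sorted first:  ajko
Sorted second: ajko
Sorted forms match => anagrams

1


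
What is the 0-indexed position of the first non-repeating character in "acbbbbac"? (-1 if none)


Input: acbbbbac
Character frequencies:
  'a': 2
  'b': 4
  'c': 2
Scanning left to right for freq == 1:
  Position 0 ('a'): freq=2, skip
  Position 1 ('c'): freq=2, skip
  Position 2 ('b'): freq=4, skip
  Position 3 ('b'): freq=4, skip
  Position 4 ('b'): freq=4, skip
  Position 5 ('b'): freq=4, skip
  Position 6 ('a'): freq=2, skip
  Position 7 ('c'): freq=2, skip
  No unique character found => answer = -1

-1


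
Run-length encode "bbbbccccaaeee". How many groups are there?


Input: bbbbccccaaeee
Scanning for consecutive runs:
  Group 1: 'b' x 4 (positions 0-3)
  Group 2: 'c' x 4 (positions 4-7)
  Group 3: 'a' x 2 (positions 8-9)
  Group 4: 'e' x 3 (positions 10-12)
Total groups: 4

4


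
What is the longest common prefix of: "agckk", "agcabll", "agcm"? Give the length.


Words: agckk, agcabll, agcm
  Position 0: all 'a' => match
  Position 1: all 'g' => match
  Position 2: all 'c' => match
  Position 3: ('k', 'a', 'm') => mismatch, stop
LCP = "agc" (length 3)

3


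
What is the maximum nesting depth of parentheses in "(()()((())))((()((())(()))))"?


Input: "(()()((())))((()((())(()))))"
Tracking depth:
  Position 0 '(': depth becomes 1
  Position 1 '(': depth becomes 2
  Position 2 ')': depth becomes 1
  Position 3 '(': depth becomes 2
  Position 4 ')': depth becomes 1
  Position 5 '(': depth becomes 2
  Position 6 '(': depth becomes 3
  Position 7 '(': depth becomes 4
  Position 8 ')': depth becomes 3
  Position 9 ')': depth becomes 2
  Position 10 ')': depth becomes 1
  Position 11 ')': depth becomes 0
  Position 12 '(': depth becomes 1
  Position 13 '(': depth becomes 2
  Position 14 '(': depth becomes 3
  Position 15 ')': depth becomes 2
  Position 16 '(': depth becomes 3
  Position 17 '(': depth becomes 4
  Position 18 '(': depth becomes 5
  Position 19 ')': depth becomes 4
  Position 20 ')': depth becomes 3
  Position 21 '(': depth becomes 4
  Position 22 '(': depth becomes 5
  Position 23 ')': depth becomes 4
  Position 24 ')': depth becomes 3
  Position 25 ')': depth becomes 2
  Position 26 ')': depth becomes 1
  Position 27 ')': depth becomes 0
Maximum depth reached: 5

5


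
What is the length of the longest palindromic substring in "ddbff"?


Input: "ddbff"
Checking substrings for palindromes:
  [0:2] "dd" (len 2) => palindrome
  [3:5] "ff" (len 2) => palindrome
Longest palindromic substring: "dd" with length 2

2


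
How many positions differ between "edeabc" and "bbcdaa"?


Comparing "edeabc" and "bbcdaa" position by position:
  Position 0: 'e' vs 'b' => DIFFER
  Position 1: 'd' vs 'b' => DIFFER
  Position 2: 'e' vs 'c' => DIFFER
  Position 3: 'a' vs 'd' => DIFFER
  Position 4: 'b' vs 'a' => DIFFER
  Position 5: 'c' vs 'a' => DIFFER
Positions that differ: 6

6


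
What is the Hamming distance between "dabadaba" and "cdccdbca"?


Comparing "dabadaba" and "cdccdbca" position by position:
  Position 0: 'd' vs 'c' => differ
  Position 1: 'a' vs 'd' => differ
  Position 2: 'b' vs 'c' => differ
  Position 3: 'a' vs 'c' => differ
  Position 4: 'd' vs 'd' => same
  Position 5: 'a' vs 'b' => differ
  Position 6: 'b' vs 'c' => differ
  Position 7: 'a' vs 'a' => same
Total differences (Hamming distance): 6

6


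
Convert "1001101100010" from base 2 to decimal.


Input: "1001101100010" in base 2
Positional expansion:
  Digit '1' (value 1) x 2^12 = 4096
  Digit '0' (value 0) x 2^11 = 0
  Digit '0' (value 0) x 2^10 = 0
  Digit '1' (value 1) x 2^9 = 512
  Digit '1' (value 1) x 2^8 = 256
  Digit '0' (value 0) x 2^7 = 0
  Digit '1' (value 1) x 2^6 = 64
  Digit '1' (value 1) x 2^5 = 32
  Digit '0' (value 0) x 2^4 = 0
  Digit '0' (value 0) x 2^3 = 0
  Digit '0' (value 0) x 2^2 = 0
  Digit '1' (value 1) x 2^1 = 2
  Digit '0' (value 0) x 2^0 = 0
Sum = 4962

4962


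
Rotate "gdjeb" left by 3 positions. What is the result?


Input: "gdjeb", rotate left by 3
First 3 characters: "gdj"
Remaining characters: "eb"
Concatenate remaining + first: "eb" + "gdj" = "ebgdj"

ebgdj


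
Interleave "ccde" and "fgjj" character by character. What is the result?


Interleaving "ccde" and "fgjj":
  Position 0: 'c' from first, 'f' from second => "cf"
  Position 1: 'c' from first, 'g' from second => "cg"
  Position 2: 'd' from first, 'j' from second => "dj"
  Position 3: 'e' from first, 'j' from second => "ej"
Result: cfcgdjej

cfcgdjej


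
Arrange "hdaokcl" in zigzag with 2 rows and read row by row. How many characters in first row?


Zigzag "hdaokcl" into 2 rows:
Placing characters:
  'h' => row 0
  'd' => row 1
  'a' => row 0
  'o' => row 1
  'k' => row 0
  'c' => row 1
  'l' => row 0
Rows:
  Row 0: "hakl"
  Row 1: "doc"
First row length: 4

4


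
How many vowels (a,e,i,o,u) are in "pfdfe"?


Input: pfdfe
Checking each character:
  'p' at position 0: consonant
  'f' at position 1: consonant
  'd' at position 2: consonant
  'f' at position 3: consonant
  'e' at position 4: vowel (running total: 1)
Total vowels: 1

1


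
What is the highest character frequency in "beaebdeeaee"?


Input: beaebdeeaee
Character counts:
  'a': 2
  'b': 2
  'd': 1
  'e': 6
Maximum frequency: 6

6


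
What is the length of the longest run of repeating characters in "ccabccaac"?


Input: "ccabccaac"
Scanning for longest run:
  Position 1 ('c'): continues run of 'c', length=2
  Position 2 ('a'): new char, reset run to 1
  Position 3 ('b'): new char, reset run to 1
  Position 4 ('c'): new char, reset run to 1
  Position 5 ('c'): continues run of 'c', length=2
  Position 6 ('a'): new char, reset run to 1
  Position 7 ('a'): continues run of 'a', length=2
  Position 8 ('c'): new char, reset run to 1
Longest run: 'c' with length 2

2


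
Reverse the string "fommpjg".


Input: fommpjg
Reading characters right to left:
  Position 6: 'g'
  Position 5: 'j'
  Position 4: 'p'
  Position 3: 'm'
  Position 2: 'm'
  Position 1: 'o'
  Position 0: 'f'
Reversed: gjpmmof

gjpmmof


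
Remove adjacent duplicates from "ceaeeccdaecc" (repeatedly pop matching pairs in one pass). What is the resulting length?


Input: ceaeeccdaecc
Stack-based adjacent duplicate removal:
  Read 'c': push. Stack: c
  Read 'e': push. Stack: ce
  Read 'a': push. Stack: cea
  Read 'e': push. Stack: ceae
  Read 'e': matches stack top 'e' => pop. Stack: cea
  Read 'c': push. Stack: ceac
  Read 'c': matches stack top 'c' => pop. Stack: cea
  Read 'd': push. Stack: cead
  Read 'a': push. Stack: ceada
  Read 'e': push. Stack: ceadae
  Read 'c': push. Stack: ceadaec
  Read 'c': matches stack top 'c' => pop. Stack: ceadae
Final stack: "ceadae" (length 6)

6


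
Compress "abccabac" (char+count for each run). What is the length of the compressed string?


Input: abccabac
Runs:
  'a' x 1 => "a1"
  'b' x 1 => "b1"
  'c' x 2 => "c2"
  'a' x 1 => "a1"
  'b' x 1 => "b1"
  'a' x 1 => "a1"
  'c' x 1 => "c1"
Compressed: "a1b1c2a1b1a1c1"
Compressed length: 14

14


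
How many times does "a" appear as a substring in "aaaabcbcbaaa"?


Searching for "a" in "aaaabcbcbaaa"
Scanning each position:
  Position 0: "a" => MATCH
  Position 1: "a" => MATCH
  Position 2: "a" => MATCH
  Position 3: "a" => MATCH
  Position 4: "b" => no
  Position 5: "c" => no
  Position 6: "b" => no
  Position 7: "c" => no
  Position 8: "b" => no
  Position 9: "a" => MATCH
  Position 10: "a" => MATCH
  Position 11: "a" => MATCH
Total occurrences: 7

7


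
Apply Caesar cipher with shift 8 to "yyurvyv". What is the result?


Caesar cipher: shift "yyurvyv" by 8
  'y' (pos 24) + 8 = pos 6 = 'g'
  'y' (pos 24) + 8 = pos 6 = 'g'
  'u' (pos 20) + 8 = pos 2 = 'c'
  'r' (pos 17) + 8 = pos 25 = 'z'
  'v' (pos 21) + 8 = pos 3 = 'd'
  'y' (pos 24) + 8 = pos 6 = 'g'
  'v' (pos 21) + 8 = pos 3 = 'd'
Result: ggczdgd

ggczdgd


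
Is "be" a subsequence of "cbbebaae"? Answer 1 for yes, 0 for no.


Check if "be" is a subsequence of "cbbebaae"
Greedy scan:
  Position 0 ('c'): no match needed
  Position 1 ('b'): matches sub[0] = 'b'
  Position 2 ('b'): no match needed
  Position 3 ('e'): matches sub[1] = 'e'
  Position 4 ('b'): no match needed
  Position 5 ('a'): no match needed
  Position 6 ('a'): no match needed
  Position 7 ('e'): no match needed
All 2 characters matched => is a subsequence

1


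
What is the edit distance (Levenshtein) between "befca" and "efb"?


Computing edit distance: "befca" -> "efb"
DP table:
           e    f    b
      0    1    2    3
  b   1    1    2    2
  e   2    1    2    3
  f   3    2    1    2
  c   4    3    2    2
  a   5    4    3    3
Edit distance = dp[5][3] = 3

3


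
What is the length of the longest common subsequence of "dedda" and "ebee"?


LCS of "dedda" and "ebee"
DP table:
           e    b    e    e
      0    0    0    0    0
  d   0    0    0    0    0
  e   0    1    1    1    1
  d   0    1    1    1    1
  d   0    1    1    1    1
  a   0    1    1    1    1
LCS length = dp[5][4] = 1

1


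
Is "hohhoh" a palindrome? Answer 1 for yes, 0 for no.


Input: hohhoh
Reversed: hohhoh
  Compare pos 0 ('h') with pos 5 ('h'): match
  Compare pos 1 ('o') with pos 4 ('o'): match
  Compare pos 2 ('h') with pos 3 ('h'): match
Result: palindrome

1


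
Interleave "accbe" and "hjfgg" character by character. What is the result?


Interleaving "accbe" and "hjfgg":
  Position 0: 'a' from first, 'h' from second => "ah"
  Position 1: 'c' from first, 'j' from second => "cj"
  Position 2: 'c' from first, 'f' from second => "cf"
  Position 3: 'b' from first, 'g' from second => "bg"
  Position 4: 'e' from first, 'g' from second => "eg"
Result: ahcjcfbgeg

ahcjcfbgeg


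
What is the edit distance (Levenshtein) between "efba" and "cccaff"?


Computing edit distance: "efba" -> "cccaff"
DP table:
           c    c    c    a    f    f
      0    1    2    3    4    5    6
  e   1    1    2    3    4    5    6
  f   2    2    2    3    4    4    5
  b   3    3    3    3    4    5    5
  a   4    4    4    4    3    4    5
Edit distance = dp[4][6] = 5

5


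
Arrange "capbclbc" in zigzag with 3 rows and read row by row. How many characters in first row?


Zigzag "capbclbc" into 3 rows:
Placing characters:
  'c' => row 0
  'a' => row 1
  'p' => row 2
  'b' => row 1
  'c' => row 0
  'l' => row 1
  'b' => row 2
  'c' => row 1
Rows:
  Row 0: "cc"
  Row 1: "ablc"
  Row 2: "pb"
First row length: 2

2


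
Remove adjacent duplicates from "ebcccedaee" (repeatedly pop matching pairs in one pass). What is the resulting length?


Input: ebcccedaee
Stack-based adjacent duplicate removal:
  Read 'e': push. Stack: e
  Read 'b': push. Stack: eb
  Read 'c': push. Stack: ebc
  Read 'c': matches stack top 'c' => pop. Stack: eb
  Read 'c': push. Stack: ebc
  Read 'e': push. Stack: ebce
  Read 'd': push. Stack: ebced
  Read 'a': push. Stack: ebceda
  Read 'e': push. Stack: ebcedae
  Read 'e': matches stack top 'e' => pop. Stack: ebceda
Final stack: "ebceda" (length 6)

6


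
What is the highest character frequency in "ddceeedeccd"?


Input: ddceeedeccd
Character counts:
  'c': 3
  'd': 4
  'e': 4
Maximum frequency: 4

4


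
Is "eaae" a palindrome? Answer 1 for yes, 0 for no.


Input: eaae
Reversed: eaae
  Compare pos 0 ('e') with pos 3 ('e'): match
  Compare pos 1 ('a') with pos 2 ('a'): match
Result: palindrome

1


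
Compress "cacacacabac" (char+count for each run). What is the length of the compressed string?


Input: cacacacabac
Runs:
  'c' x 1 => "c1"
  'a' x 1 => "a1"
  'c' x 1 => "c1"
  'a' x 1 => "a1"
  'c' x 1 => "c1"
  'a' x 1 => "a1"
  'c' x 1 => "c1"
  'a' x 1 => "a1"
  'b' x 1 => "b1"
  'a' x 1 => "a1"
  'c' x 1 => "c1"
Compressed: "c1a1c1a1c1a1c1a1b1a1c1"
Compressed length: 22

22


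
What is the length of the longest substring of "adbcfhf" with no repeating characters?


Input: "adbcfhf"
Sliding window (track last position of each char):
  Position 0 ('a'): window [0,0] length 1 -- new best
  Position 1 ('d'): window [0,1] length 2 -- new best
  Position 2 ('b'): window [0,2] length 3 -- new best
  Position 3 ('c'): window [0,3] length 4 -- new best
  Position 4 ('f'): window [0,4] length 5 -- new best
  Position 5 ('h'): window [0,5] length 6 -- new best
  Position 6 ('f'): repeat (last at 4), move window start to 5
  Position 6 ('f'): window [5,6] length 2
Longest substring with no repeats: "adbcfh" with length 6

6


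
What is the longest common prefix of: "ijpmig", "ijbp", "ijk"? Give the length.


Words: ijpmig, ijbp, ijk
  Position 0: all 'i' => match
  Position 1: all 'j' => match
  Position 2: ('p', 'b', 'k') => mismatch, stop
LCP = "ij" (length 2)

2


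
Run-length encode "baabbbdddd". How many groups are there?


Input: baabbbdddd
Scanning for consecutive runs:
  Group 1: 'b' x 1 (positions 0-0)
  Group 2: 'a' x 2 (positions 1-2)
  Group 3: 'b' x 3 (positions 3-5)
  Group 4: 'd' x 4 (positions 6-9)
Total groups: 4

4


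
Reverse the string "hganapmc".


Input: hganapmc
Reading characters right to left:
  Position 7: 'c'
  Position 6: 'm'
  Position 5: 'p'
  Position 4: 'a'
  Position 3: 'n'
  Position 2: 'a'
  Position 1: 'g'
  Position 0: 'h'
Reversed: cmpanagh

cmpanagh


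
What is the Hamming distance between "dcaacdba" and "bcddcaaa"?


Comparing "dcaacdba" and "bcddcaaa" position by position:
  Position 0: 'd' vs 'b' => differ
  Position 1: 'c' vs 'c' => same
  Position 2: 'a' vs 'd' => differ
  Position 3: 'a' vs 'd' => differ
  Position 4: 'c' vs 'c' => same
  Position 5: 'd' vs 'a' => differ
  Position 6: 'b' vs 'a' => differ
  Position 7: 'a' vs 'a' => same
Total differences (Hamming distance): 5

5


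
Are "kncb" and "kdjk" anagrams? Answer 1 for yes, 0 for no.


Strings: "kncb", "kdjk"
Sorted first:  bckn
Sorted second: djkk
Differ at position 0: 'b' vs 'd' => not anagrams

0


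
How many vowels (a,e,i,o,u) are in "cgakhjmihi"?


Input: cgakhjmihi
Checking each character:
  'c' at position 0: consonant
  'g' at position 1: consonant
  'a' at position 2: vowel (running total: 1)
  'k' at position 3: consonant
  'h' at position 4: consonant
  'j' at position 5: consonant
  'm' at position 6: consonant
  'i' at position 7: vowel (running total: 2)
  'h' at position 8: consonant
  'i' at position 9: vowel (running total: 3)
Total vowels: 3

3


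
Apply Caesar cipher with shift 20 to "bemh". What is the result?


Caesar cipher: shift "bemh" by 20
  'b' (pos 1) + 20 = pos 21 = 'v'
  'e' (pos 4) + 20 = pos 24 = 'y'
  'm' (pos 12) + 20 = pos 6 = 'g'
  'h' (pos 7) + 20 = pos 1 = 'b'
Result: vygb

vygb


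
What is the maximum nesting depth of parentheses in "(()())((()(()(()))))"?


Input: "(()())((()(()(()))))"
Tracking depth:
  Position 0 '(': depth becomes 1
  Position 1 '(': depth becomes 2
  Position 2 ')': depth becomes 1
  Position 3 '(': depth becomes 2
  Position 4 ')': depth becomes 1
  Position 5 ')': depth becomes 0
  Position 6 '(': depth becomes 1
  Position 7 '(': depth becomes 2
  Position 8 '(': depth becomes 3
  Position 9 ')': depth becomes 2
  Position 10 '(': depth becomes 3
  Position 11 '(': depth becomes 4
  Position 12 ')': depth becomes 3
  Position 13 '(': depth becomes 4
  Position 14 '(': depth becomes 5
  Position 15 ')': depth becomes 4
  Position 16 ')': depth becomes 3
  Position 17 ')': depth becomes 2
  Position 18 ')': depth becomes 1
  Position 19 ')': depth becomes 0
Maximum depth reached: 5

5


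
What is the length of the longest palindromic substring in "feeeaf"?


Input: "feeeaf"
Checking substrings for palindromes:
  [1:4] "eee" (len 3) => palindrome
  [1:3] "ee" (len 2) => palindrome
  [2:4] "ee" (len 2) => palindrome
Longest palindromic substring: "eee" with length 3

3


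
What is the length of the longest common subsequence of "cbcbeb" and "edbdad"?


LCS of "cbcbeb" and "edbdad"
DP table:
           e    d    b    d    a    d
      0    0    0    0    0    0    0
  c   0    0    0    0    0    0    0
  b   0    0    0    1    1    1    1
  c   0    0    0    1    1    1    1
  b   0    0    0    1    1    1    1
  e   0    1    1    1    1    1    1
  b   0    1    1    2    2    2    2
LCS length = dp[6][6] = 2

2


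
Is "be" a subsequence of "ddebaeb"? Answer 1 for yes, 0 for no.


Check if "be" is a subsequence of "ddebaeb"
Greedy scan:
  Position 0 ('d'): no match needed
  Position 1 ('d'): no match needed
  Position 2 ('e'): no match needed
  Position 3 ('b'): matches sub[0] = 'b'
  Position 4 ('a'): no match needed
  Position 5 ('e'): matches sub[1] = 'e'
  Position 6 ('b'): no match needed
All 2 characters matched => is a subsequence

1


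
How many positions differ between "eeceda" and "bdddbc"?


Comparing "eeceda" and "bdddbc" position by position:
  Position 0: 'e' vs 'b' => DIFFER
  Position 1: 'e' vs 'd' => DIFFER
  Position 2: 'c' vs 'd' => DIFFER
  Position 3: 'e' vs 'd' => DIFFER
  Position 4: 'd' vs 'b' => DIFFER
  Position 5: 'a' vs 'c' => DIFFER
Positions that differ: 6

6


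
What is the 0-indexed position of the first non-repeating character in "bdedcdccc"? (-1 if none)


Input: bdedcdccc
Character frequencies:
  'b': 1
  'c': 4
  'd': 3
  'e': 1
Scanning left to right for freq == 1:
  Position 0 ('b'): unique! => answer = 0

0


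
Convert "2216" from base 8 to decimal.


Input: "2216" in base 8
Positional expansion:
  Digit '2' (value 2) x 8^3 = 1024
  Digit '2' (value 2) x 8^2 = 128
  Digit '1' (value 1) x 8^1 = 8
  Digit '6' (value 6) x 8^0 = 6
Sum = 1166

1166


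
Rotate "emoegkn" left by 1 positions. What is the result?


Input: "emoegkn", rotate left by 1
First 1 characters: "e"
Remaining characters: "moegkn"
Concatenate remaining + first: "moegkn" + "e" = "moegkne"

moegkne


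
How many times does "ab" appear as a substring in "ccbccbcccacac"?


Searching for "ab" in "ccbccbcccacac"
Scanning each position:
  Position 0: "cc" => no
  Position 1: "cb" => no
  Position 2: "bc" => no
  Position 3: "cc" => no
  Position 4: "cb" => no
  Position 5: "bc" => no
  Position 6: "cc" => no
  Position 7: "cc" => no
  Position 8: "ca" => no
  Position 9: "ac" => no
  Position 10: "ca" => no
  Position 11: "ac" => no
Total occurrences: 0

0


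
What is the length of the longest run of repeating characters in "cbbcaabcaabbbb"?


Input: "cbbcaabcaabbbb"
Scanning for longest run:
  Position 1 ('b'): new char, reset run to 1
  Position 2 ('b'): continues run of 'b', length=2
  Position 3 ('c'): new char, reset run to 1
  Position 4 ('a'): new char, reset run to 1
  Position 5 ('a'): continues run of 'a', length=2
  Position 6 ('b'): new char, reset run to 1
  Position 7 ('c'): new char, reset run to 1
  Position 8 ('a'): new char, reset run to 1
  Position 9 ('a'): continues run of 'a', length=2
  Position 10 ('b'): new char, reset run to 1
  Position 11 ('b'): continues run of 'b', length=2
  Position 12 ('b'): continues run of 'b', length=3
  Position 13 ('b'): continues run of 'b', length=4
Longest run: 'b' with length 4

4


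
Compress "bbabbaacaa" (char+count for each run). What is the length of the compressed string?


Input: bbabbaacaa
Runs:
  'b' x 2 => "b2"
  'a' x 1 => "a1"
  'b' x 2 => "b2"
  'a' x 2 => "a2"
  'c' x 1 => "c1"
  'a' x 2 => "a2"
Compressed: "b2a1b2a2c1a2"
Compressed length: 12

12


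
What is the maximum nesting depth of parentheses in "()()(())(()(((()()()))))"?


Input: "()()(())(()(((()()()))))"
Tracking depth:
  Position 0 '(': depth becomes 1
  Position 1 ')': depth becomes 0
  Position 2 '(': depth becomes 1
  Position 3 ')': depth becomes 0
  Position 4 '(': depth becomes 1
  Position 5 '(': depth becomes 2
  Position 6 ')': depth becomes 1
  Position 7 ')': depth becomes 0
  Position 8 '(': depth becomes 1
  Position 9 '(': depth becomes 2
  Position 10 ')': depth becomes 1
  Position 11 '(': depth becomes 2
  Position 12 '(': depth becomes 3
  Position 13 '(': depth becomes 4
  Position 14 '(': depth becomes 5
  Position 15 ')': depth becomes 4
  Position 16 '(': depth becomes 5
  Position 17 ')': depth becomes 4
  Position 18 '(': depth becomes 5
  Position 19 ')': depth becomes 4
  Position 20 ')': depth becomes 3
  Position 21 ')': depth becomes 2
  Position 22 ')': depth becomes 1
  Position 23 ')': depth becomes 0
Maximum depth reached: 5

5


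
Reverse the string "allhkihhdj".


Input: allhkihhdj
Reading characters right to left:
  Position 9: 'j'
  Position 8: 'd'
  Position 7: 'h'
  Position 6: 'h'
  Position 5: 'i'
  Position 4: 'k'
  Position 3: 'h'
  Position 2: 'l'
  Position 1: 'l'
  Position 0: 'a'
Reversed: jdhhikhlla

jdhhikhlla
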